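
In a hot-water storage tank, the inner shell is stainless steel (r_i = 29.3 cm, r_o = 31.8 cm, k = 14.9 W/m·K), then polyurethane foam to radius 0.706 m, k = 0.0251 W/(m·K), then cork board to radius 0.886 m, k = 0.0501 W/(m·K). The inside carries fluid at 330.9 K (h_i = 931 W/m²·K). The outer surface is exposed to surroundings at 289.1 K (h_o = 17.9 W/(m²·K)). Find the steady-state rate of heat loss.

Q = 7.03 W

Treat each layer as a resistance in series:
  R_conv,in = 1/(4πr²h) = 1/(4π·0.293²·931) = 9.956×10^-4 K/W
  R_stainless steel = (1/0.293 − 1/0.318)/(4πk) = 0.2683/(4π·14.9) = 0.001433 K/W
  R_polyurethane foam = (1/0.318 − 1/0.706)/(4πk) = 1.728/(4π·0.0251) = 5.479 K/W
  R_cork board = (1/0.706 − 1/0.886)/(4πk) = 0.2878/(4π·0.0501) = 0.4571 K/W
  R_conv,out = 1/(4πr²h) = 1/(4π·0.886²·17.9) = 0.005663 K/W
ΣR = 9.956×10^-4 + 0.001433 + 5.479 + 0.4571 + 0.005663 = 5.944 K/W
Q = ΔT/ΣR = (330.9 K − 289.1 K)/5.944 = 7.03 W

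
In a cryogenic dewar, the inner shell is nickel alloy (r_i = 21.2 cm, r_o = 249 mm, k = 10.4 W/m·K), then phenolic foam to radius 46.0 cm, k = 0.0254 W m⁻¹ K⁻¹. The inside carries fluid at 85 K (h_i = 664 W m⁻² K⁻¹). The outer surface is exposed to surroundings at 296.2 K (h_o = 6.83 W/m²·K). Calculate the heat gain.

Resistance network (inner→outer):
  R_conv,in = 1/(4πr²h) = 1/(4π·0.212²·664) = 0.002667 K/W
  R_nickel alloy = (1/0.212 − 1/0.249)/(4πk) = 0.7009/(4π·10.4) = 0.005363 K/W
  R_phenolic foam = (1/0.249 − 1/0.460)/(4πk) = 1.842/(4π·0.0254) = 5.771 K/W
  R_conv,out = 1/(4πr²h) = 1/(4π·0.460²·6.83) = 0.05506 K/W
ΣR = 0.002667 + 0.005363 + 5.771 + 0.05506 = 5.834 K/W
Q = ΔT/ΣR = (85 K − 296.2 K)/5.834 = -36.2 W
(Negative Q ⇒ heat flows inward; heat gain = 36.2 W.)

Q = 36.2 W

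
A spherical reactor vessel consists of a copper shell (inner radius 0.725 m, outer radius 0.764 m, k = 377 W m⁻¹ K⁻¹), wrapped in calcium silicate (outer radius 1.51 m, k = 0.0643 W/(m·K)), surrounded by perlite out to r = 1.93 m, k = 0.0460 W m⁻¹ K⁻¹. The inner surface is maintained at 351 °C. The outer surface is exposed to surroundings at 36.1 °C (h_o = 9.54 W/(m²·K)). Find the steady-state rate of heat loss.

Q = 299 W

Series thermal resistances, inner to outer:
  R_copper = (1/0.725 − 1/0.764)/(4πk) = 0.07041/(4π·377) = 1.486×10^-5 K/W
  R_calcium silicate = (1/0.764 − 1/1.51)/(4πk) = 0.6466/(4π·0.0643) = 0.8003 K/W
  R_perlite = (1/1.51 − 1/1.93)/(4πk) = 0.1441/(4π·0.0460) = 0.2493 K/W
  R_conv,out = 1/(4πr²h) = 1/(4π·1.93²·9.54) = 0.002239 K/W
ΣR = 1.486×10^-5 + 0.8003 + 0.2493 + 0.002239 = 1.052 K/W
Q = ΔT/ΣR = (351 °C − 36.1 °C)/1.052 = 299 W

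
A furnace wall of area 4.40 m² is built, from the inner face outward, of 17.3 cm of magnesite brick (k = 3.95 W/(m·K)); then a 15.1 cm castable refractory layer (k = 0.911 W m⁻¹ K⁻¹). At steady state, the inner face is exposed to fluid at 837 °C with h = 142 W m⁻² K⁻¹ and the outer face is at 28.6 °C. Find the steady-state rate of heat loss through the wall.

Q = 16.4 kW

Series thermal resistances, inner to outer:
  R_conv,in = 1/(hA) = 1/(142·4.40) = 0.001601 K/W
  R_magnesite brick = L/(kA) = 0.173/(3.95·4.40) = 0.009954 K/W
  R_castable refractory = L/(kA) = 0.151/(0.911·4.40) = 0.03767 K/W
ΣR = 0.001601 + 0.009954 + 0.03767 = 0.04923 K/W
Q = ΔT/ΣR = (837 °C − 28.6 °C)/0.04923 = 16400 W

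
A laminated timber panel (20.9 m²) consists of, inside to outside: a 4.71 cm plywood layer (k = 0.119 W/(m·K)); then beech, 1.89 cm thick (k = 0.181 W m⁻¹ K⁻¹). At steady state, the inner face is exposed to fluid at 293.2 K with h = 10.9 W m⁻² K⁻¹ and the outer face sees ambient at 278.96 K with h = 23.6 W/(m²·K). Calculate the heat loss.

Series thermal resistances, inner to outer:
  R_conv,in = 1/(hA) = 1/(10.9·20.9) = 0.004390 K/W
  R_plywood = L/(kA) = 0.0471/(0.119·20.9) = 0.01894 K/W
  R_beech = L/(kA) = 0.0189/(0.181·20.9) = 0.004996 K/W
  R_conv,out = 1/(hA) = 1/(23.6·20.9) = 0.002027 K/W
ΣR = 0.004390 + 0.01894 + 0.004996 + 0.002027 = 0.03035 K/W
Q = ΔT/ΣR = (293.2 K − 278.96 K)/0.03035 = 469 W

Q = 469 W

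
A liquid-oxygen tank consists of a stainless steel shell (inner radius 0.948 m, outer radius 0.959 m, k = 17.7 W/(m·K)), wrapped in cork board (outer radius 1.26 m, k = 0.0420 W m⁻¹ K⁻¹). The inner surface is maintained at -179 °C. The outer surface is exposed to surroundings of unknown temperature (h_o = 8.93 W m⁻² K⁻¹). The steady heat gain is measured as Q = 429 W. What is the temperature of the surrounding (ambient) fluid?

T_out = 25.9 °C

Sum the resistances:
  R_stainless steel = (1/0.948 − 1/0.959)/(4πk) = 0.01210/(4π·17.7) = 5.440×10^-5 K/W
  R_cork board = (1/0.959 − 1/1.26)/(4πk) = 0.2491/(4π·0.0420) = 0.4720 K/W
  R_conv,out = 1/(4πr²h) = 1/(4π·1.26²·8.93) = 0.005613 K/W
ΣR = 0.4776 K/W
ΔT = Q·ΣR = 429 × 0.4776 = 204.9 K
Heat flows inward, so T_out = T_in + ΔT = -179 + 204.9 = 25.9 °C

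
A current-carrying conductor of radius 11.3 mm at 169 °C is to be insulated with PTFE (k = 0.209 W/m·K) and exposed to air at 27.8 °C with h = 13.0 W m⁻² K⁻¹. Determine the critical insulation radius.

For a cylinder, r_cr = k_ins/h = 0.209/13.0 = 0.0161 m = 1.61 cm

r_cr = 1.61 cm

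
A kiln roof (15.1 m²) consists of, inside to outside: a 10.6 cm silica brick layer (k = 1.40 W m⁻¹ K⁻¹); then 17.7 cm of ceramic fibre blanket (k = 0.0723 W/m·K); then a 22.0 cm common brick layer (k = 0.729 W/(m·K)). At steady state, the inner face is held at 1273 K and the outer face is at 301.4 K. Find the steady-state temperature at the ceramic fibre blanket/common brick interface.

Series thermal resistances, inner to outer:
  R_silica brick = L/(kA) = 0.106/(1.40·15.1) = 0.005014 K/W
  R_ceramic fibre blanket = L/(kA) = 0.177/(0.0723·15.1) = 0.1621 K/W
  R_common brick = L/(kA) = 0.220/(0.729·15.1) = 0.01999 K/W
ΣR = 0.005014 + 0.1621 + 0.01999 = 0.1871 K/W
Q = ΔT/ΣR = (1273 K − 301.4 K)/0.1871 = 5193 W
From the inner boundary to the ceramic fibre blanket/common brick interface, ΣR_partial = 0.1671 K/W.
T_interface = T_in − Q·ΣR_partial = 1273 K − (5193)(0.1671) = 405 K

T = 405 K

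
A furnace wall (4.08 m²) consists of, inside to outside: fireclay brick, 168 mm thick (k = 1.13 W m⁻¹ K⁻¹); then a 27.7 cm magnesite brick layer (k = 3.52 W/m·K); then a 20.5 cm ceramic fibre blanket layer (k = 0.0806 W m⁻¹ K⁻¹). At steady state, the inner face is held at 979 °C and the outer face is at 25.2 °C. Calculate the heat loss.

Q = 1400 W

Series thermal resistances, inner to outer:
  R_fireclay brick = L/(kA) = 0.168/(1.13·4.08) = 0.03644 K/W
  R_magnesite brick = L/(kA) = 0.277/(3.52·4.08) = 0.01929 K/W
  R_ceramic fibre blanket = L/(kA) = 0.205/(0.0806·4.08) = 0.6234 K/W
ΣR = 0.03644 + 0.01929 + 0.6234 = 0.6791 K/W
Q = ΔT/ΣR = (979 °C − 25.2 °C)/0.6791 = 1400 W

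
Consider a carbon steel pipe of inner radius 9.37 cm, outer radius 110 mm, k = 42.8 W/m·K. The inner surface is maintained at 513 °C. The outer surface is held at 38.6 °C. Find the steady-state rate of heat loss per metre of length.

Q' = 2πk·ΔT/ln(r₂/r₁) = 2π × 42.8 × 474.4 / ln(0.110/0.0937) = 7.95×10^5 W/m

Q' = 795 kW/m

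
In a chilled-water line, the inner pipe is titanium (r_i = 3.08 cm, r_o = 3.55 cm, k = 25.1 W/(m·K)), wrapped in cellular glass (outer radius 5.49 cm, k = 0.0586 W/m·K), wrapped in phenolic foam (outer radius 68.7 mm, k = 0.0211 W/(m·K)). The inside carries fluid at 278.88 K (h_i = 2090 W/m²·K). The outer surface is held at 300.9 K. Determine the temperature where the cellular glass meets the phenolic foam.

Treat each layer as a resistance in series:
  R'_conv,in = 1/(2πr h) = 1/(2π·0.0308·2090) = 0.002472 m·K/W
  R'_titanium = ln(0.0355/0.0308)/(2πk) = 0.1420/(2π·25.1) = 9.005×10^-4 m·K/W
  R'_cellular glass = ln(0.0549/0.0355)/(2πk) = 0.4360/(2π·0.0586) = 1.184 m·K/W
  R'_phenolic foam = ln(0.0687/0.0549)/(2πk) = 0.2242/(2π·0.0211) = 1.691 m·K/W
ΣR = 0.002472 + 9.005×10^-4 + 1.184 + 1.691 = 2.878 m·K/W
Q' = ΔT/ΣR = (278.88 K − 300.9 K)/2.878 = -7.651 W/m
From the inner boundary to the cellular glass/phenolic foam interface, ΣR_partial = 1.187 m·K/W.
T_interface = T_in − Q'·ΣR_partial = 278.88 K − (-7.651)(1.187) = 288.0 K

T = 288.0 K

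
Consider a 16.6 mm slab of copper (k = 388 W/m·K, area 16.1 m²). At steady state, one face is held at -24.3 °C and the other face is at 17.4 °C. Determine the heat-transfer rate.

Q = 15700 kW

Q = kA·ΔT/L = 388 × 16.1 × |-24.3 °C − 17.4 °C| / 0.0166 = 1.57×10^7 W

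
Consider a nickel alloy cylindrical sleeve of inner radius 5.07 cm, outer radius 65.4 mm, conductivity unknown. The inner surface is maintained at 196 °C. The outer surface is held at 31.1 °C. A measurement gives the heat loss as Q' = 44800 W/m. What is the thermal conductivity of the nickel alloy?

k = 11.0 W/m·K

ΣR = ΔT/Q' = |196 − 31.1|/44800 = 0.003681 m·K/W
ln(r₂/r₁)/(2πk) = 0.003681 ⇒ k = 0.2546/(2π·0.003681) = 11.0 W/m·K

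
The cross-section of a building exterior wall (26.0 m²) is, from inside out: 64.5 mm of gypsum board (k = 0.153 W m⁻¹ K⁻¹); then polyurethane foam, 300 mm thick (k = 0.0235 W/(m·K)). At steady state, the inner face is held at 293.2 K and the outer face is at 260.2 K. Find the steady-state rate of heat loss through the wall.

Resistance network (inner→outer):
  R_gypsum board = L/(kA) = 0.0645/(0.153·26.0) = 0.01621 K/W
  R_polyurethane foam = L/(kA) = 0.300/(0.0235·26.0) = 0.4910 K/W
ΣR = 0.01621 + 0.4910 = 0.5072 K/W
Q = ΔT/ΣR = (293.2 K − 260.2 K)/0.5072 = 65.1 W

Q = 65.1 W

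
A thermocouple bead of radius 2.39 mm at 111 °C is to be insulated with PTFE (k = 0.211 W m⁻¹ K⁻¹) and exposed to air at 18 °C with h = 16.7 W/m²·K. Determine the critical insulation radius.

r_cr = 2.53 cm

For a sphere, r_cr = 2k_ins/h = 2·0.211/16.7 = 0.0253 m = 2.53 cm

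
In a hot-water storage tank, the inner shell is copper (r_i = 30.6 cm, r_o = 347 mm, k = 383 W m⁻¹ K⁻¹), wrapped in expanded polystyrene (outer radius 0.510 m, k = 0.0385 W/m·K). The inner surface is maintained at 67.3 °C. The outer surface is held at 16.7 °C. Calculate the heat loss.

Series thermal resistances, inner to outer:
  R_copper = (1/0.306 − 1/0.347)/(4πk) = 0.3861/(4π·383) = 8.023×10^-5 K/W
  R_expanded polystyrene = (1/0.347 − 1/0.510)/(4πk) = 0.9211/(4π·0.0385) = 1.904 K/W
ΣR = 8.023×10^-5 + 1.904 = 1.904 K/W
Q = ΔT/ΣR = (67.3 °C − 16.7 °C)/1.904 = 26.6 W

Q = 26.6 W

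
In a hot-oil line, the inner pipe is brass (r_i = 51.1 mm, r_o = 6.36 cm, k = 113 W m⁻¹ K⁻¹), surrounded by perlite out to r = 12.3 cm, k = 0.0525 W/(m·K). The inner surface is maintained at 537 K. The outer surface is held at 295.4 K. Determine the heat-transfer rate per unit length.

Treat each layer as a resistance in series:
  R'_brass = ln(0.0636/0.0511)/(2πk) = 0.2188/(2π·113) = 3.082×10^-4 m·K/W
  R'_perlite = ln(0.123/0.0636)/(2πk) = 0.6596/(2π·0.0525) = 2.000 m·K/W
ΣR = 3.082×10^-4 + 2.000 = 2.000 m·K/W
Q' = ΔT/ΣR = (537 K − 295.4 K)/2.000 = 121 W/m

Q' = 121 W/m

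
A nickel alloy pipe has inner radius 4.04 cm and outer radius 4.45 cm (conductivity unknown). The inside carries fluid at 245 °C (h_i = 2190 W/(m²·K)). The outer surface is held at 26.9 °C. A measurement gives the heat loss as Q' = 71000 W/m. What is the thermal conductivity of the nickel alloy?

ΣR = ΔT/Q' = |245 − 26.9|/71000 = 0.003072 m·K/W
Known resistances:
  R'_conv,in = 1/(2πr h) = 1/(2π·0.0404·2190) = 0.001799 m·K/W
R_nickel alloy = ΣR − ΣR_known = 0.003072 − 0.001799 = 0.001273 m·K/W
ln(r₂/r₁)/(2πk) = 0.001273 ⇒ k = 0.09666/(2π·0.001273) = 12.1 W/m·K

k = 12.1 W/m·K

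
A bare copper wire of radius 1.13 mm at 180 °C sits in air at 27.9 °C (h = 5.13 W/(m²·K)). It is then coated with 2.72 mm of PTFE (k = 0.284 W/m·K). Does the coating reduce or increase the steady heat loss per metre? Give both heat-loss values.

increases: 5.54 → 17.4 W/m

Critical radius for a cylinder: r_cr = k/h = 0.0554 m = 5.54 cm.
Outer radius after coating: r₂ = 0.00113 + 0.00272 = 0.00385 m.
Since r₁ < r_cr and r₂ ≤ r_cr, the coating moves toward the maximum at r_cr — heat loss rises.
Bare: R = 1/(2πr₁h) = 27.46 m·K/W; Q = 152.1/27.46 = 5.54 W/m.
Coated: R = R_cond + R_conv = 8.745 m·K/W; Q = 152.1/8.745 = 17.4 W/m.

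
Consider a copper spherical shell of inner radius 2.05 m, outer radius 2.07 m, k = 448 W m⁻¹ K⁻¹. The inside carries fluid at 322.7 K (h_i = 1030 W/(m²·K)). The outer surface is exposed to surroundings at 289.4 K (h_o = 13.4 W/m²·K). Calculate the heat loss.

Treat each layer as a resistance in series:
  R_conv,in = 1/(4πr²h) = 1/(4π·2.05²·1030) = 1.838×10^-5 K/W
  R_copper = (1/2.05 − 1/2.07)/(4πk) = 0.004713/(4π·448) = 8.372×10^-7 K/W
  R_conv,out = 1/(4πr²h) = 1/(4π·2.07²·13.4) = 0.001386 K/W
ΣR = 1.838×10^-5 + 8.372×10^-7 + 0.001386 = 0.001405 K/W
Q = ΔT/ΣR = (322.7 K − 289.4 K)/0.001405 = 23700 W

Q = 23700 W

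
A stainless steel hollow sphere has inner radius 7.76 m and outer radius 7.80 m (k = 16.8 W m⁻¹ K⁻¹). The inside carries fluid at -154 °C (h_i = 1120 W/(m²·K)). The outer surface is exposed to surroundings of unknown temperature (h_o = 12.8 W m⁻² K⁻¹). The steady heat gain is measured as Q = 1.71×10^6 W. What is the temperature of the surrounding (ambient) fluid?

Series resistances:
  R_conv,in = 1/(4πr²h) = 1/(4π·7.76²·1120) = 1.180×10^-6 K/W
  R_stainless steel = (1/7.76 − 1/7.80)/(4πk) = 6.609×10^-4/(4π·16.8) = 3.130×10^-6 K/W
  R_conv,out = 1/(4πr²h) = 1/(4π·7.80²·12.8) = 1.022×10^-4 K/W
ΣR = 1.065×10^-4 K/W
ΔT = Q·ΣR = 1.71×10^6 × 1.065×10^-4 = 182.1 K
Heat flows inward, so T_out = T_in + ΔT = -154 + 182.1 = 28.1 °C

T_out = 28.1 °C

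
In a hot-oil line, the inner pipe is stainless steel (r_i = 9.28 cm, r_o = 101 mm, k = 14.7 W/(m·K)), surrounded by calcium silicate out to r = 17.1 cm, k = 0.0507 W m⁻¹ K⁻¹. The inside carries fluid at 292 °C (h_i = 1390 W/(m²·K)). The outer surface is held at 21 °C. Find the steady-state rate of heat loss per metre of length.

Series thermal resistances, inner to outer:
  R'_conv,in = 1/(2πr h) = 1/(2π·0.0928·1390) = 0.001234 m·K/W
  R'_stainless steel = ln(0.101/0.0928)/(2πk) = 0.08467/(2π·14.7) = 9.168×10^-4 m·K/W
  R'_calcium silicate = ln(0.171/0.101)/(2πk) = 0.5265/(2π·0.0507) = 1.653 m·K/W
ΣR = 0.001234 + 9.168×10^-4 + 1.653 = 1.655 m·K/W
Q' = ΔT/ΣR = (292 °C − 21 °C)/1.655 = 164 W/m

Q' = 164 W/m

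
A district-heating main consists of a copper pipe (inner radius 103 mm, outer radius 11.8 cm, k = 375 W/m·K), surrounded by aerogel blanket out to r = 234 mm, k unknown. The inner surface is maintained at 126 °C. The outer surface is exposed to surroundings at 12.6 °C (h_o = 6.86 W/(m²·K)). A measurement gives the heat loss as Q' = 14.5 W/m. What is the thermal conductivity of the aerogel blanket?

k = 0.0141 W/m·K

ΣR = ΔT/Q' = |126 − 12.6|/14.5 = 7.821 m·K/W
Known resistances:
  R'_copper = ln(0.118/0.103)/(2πk) = 0.1360/(2π·375) = 5.770×10^-5 m·K/W
  R'_conv,out = 1/(2πr h) = 1/(2π·0.234·6.86) = 0.09915 m·K/W
R_aerogel blanket = ΣR − ΣR_known = 7.821 − 0.09921 = 7.722 m·K/W
ln(r₂/r₁)/(2πk) = 7.722 ⇒ k = 0.6846/(2π·7.722) = 0.0141 W/m·K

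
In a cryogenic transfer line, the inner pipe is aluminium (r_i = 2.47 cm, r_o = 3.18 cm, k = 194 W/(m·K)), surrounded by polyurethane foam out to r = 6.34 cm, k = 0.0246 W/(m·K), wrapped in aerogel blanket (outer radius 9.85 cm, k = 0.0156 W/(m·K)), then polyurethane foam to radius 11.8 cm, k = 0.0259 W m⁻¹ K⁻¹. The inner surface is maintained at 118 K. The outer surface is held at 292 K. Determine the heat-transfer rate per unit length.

Q' = 17.3 W/m

Treat each layer as a resistance in series:
  R'_aluminium = ln(0.0318/0.0247)/(2πk) = 0.2527/(2π·194) = 2.073×10^-4 m·K/W
  R'_polyurethane foam = ln(0.0634/0.0318)/(2πk) = 0.6900/(2π·0.0246) = 4.464 m·K/W
  R'_aerogel blanket = ln(0.0985/0.0634)/(2πk) = 0.4406/(2π·0.0156) = 4.495 m·K/W
  R'_polyurethane foam = ln(0.118/0.0985)/(2πk) = 0.1806/(2π·0.0259) = 1.110 m·K/W
ΣR = 2.073×10^-4 + 4.464 + 4.495 + 1.110 = 10.07 m·K/W
Q' = ΔT/ΣR = (118 K − 292 K)/10.07 = -17.3 W/m
(Negative Q' ⇒ heat flows inward; heat gain = 17.3 W/m.)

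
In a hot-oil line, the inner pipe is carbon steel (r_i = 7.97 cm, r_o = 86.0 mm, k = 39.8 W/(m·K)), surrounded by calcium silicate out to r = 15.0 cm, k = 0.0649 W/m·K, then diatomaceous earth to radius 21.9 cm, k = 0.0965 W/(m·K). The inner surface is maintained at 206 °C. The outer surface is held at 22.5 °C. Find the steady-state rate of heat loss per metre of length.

Series thermal resistances, inner to outer:
  R'_carbon steel = ln(0.0860/0.0797)/(2πk) = 0.07608/(2π·39.8) = 3.042×10^-4 m·K/W
  R'_calcium silicate = ln(0.150/0.0860)/(2πk) = 0.5563/(2π·0.0649) = 1.364 m·K/W
  R'_diatomaceous earth = ln(0.219/0.150)/(2πk) = 0.3784/(2π·0.0965) = 0.6241 m·K/W
ΣR = 3.042×10^-4 + 1.364 + 0.6241 = 1.988 m·K/W
Q' = ΔT/ΣR = (206 °C − 22.5 °C)/1.988 = 92.3 W/m

Q' = 92.3 W/m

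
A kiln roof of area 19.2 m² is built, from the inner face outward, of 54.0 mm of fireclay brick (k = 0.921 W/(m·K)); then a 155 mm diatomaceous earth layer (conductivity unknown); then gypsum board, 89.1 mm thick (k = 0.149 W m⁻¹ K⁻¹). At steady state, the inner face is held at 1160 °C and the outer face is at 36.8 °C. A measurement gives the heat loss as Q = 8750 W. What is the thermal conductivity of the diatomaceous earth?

ΣR = ΔT/Q = |1160 − 36.8|/8750 = 0.1284 K/W
Known resistances:
  R_fireclay brick = L/(kA) = 0.0540/(0.921·19.2) = 0.003054 K/W
  R_gypsum board = L/(kA) = 0.0891/(0.149·19.2) = 0.03115 K/W
R_diatomaceous earth = ΣR − ΣR_known = 0.1284 − 0.03420 = 0.09420 K/W
L/(kA) = 0.09420 ⇒ k = 0.155/(0.09420·19.2) = 0.0857 W/m·K

k = 0.0857 W/m·K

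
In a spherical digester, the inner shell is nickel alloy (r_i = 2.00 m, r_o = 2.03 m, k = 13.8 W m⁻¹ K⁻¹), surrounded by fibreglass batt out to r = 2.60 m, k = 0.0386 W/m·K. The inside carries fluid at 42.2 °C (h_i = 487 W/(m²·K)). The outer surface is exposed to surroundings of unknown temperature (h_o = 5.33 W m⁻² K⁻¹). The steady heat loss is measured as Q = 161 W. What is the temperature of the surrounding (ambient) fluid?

T_out = 5.99 °C

Series resistances:
  R_conv,in = 1/(4πr²h) = 1/(4π·2.00²·487) = 4.085×10^-5 K/W
  R_nickel alloy = (1/2.00 − 1/2.03)/(4πk) = 0.007389/(4π·13.8) = 4.261×10^-5 K/W
  R_fibreglass batt = (1/2.03 − 1/2.60)/(4πk) = 0.1080/(4π·0.0386) = 0.2226 K/W
  R_conv,out = 1/(4πr²h) = 1/(4π·2.60²·5.33) = 0.002209 K/W
ΣR = 0.2249 K/W
ΔT = Q·ΣR = 161 × 0.2249 = 36.21 K
Heat flows outward, so T_out = T_in − ΔT = 42.2 − 36.21 = 5.99 °C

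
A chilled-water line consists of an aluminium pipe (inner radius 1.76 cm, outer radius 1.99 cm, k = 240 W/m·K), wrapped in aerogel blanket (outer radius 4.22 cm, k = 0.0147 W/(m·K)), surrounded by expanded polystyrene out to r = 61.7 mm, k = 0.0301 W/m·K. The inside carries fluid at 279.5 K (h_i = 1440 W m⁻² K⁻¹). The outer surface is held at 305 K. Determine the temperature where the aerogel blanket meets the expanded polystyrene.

T = 300.0 K

Series thermal resistances, inner to outer:
  R'_conv,in = 1/(2πr h) = 1/(2π·0.0176·1440) = 0.006280 m·K/W
  R'_aluminium = ln(0.0199/0.0176)/(2πk) = 0.1228/(2π·240) = 8.145×10^-5 m·K/W
  R'_aerogel blanket = ln(0.0422/0.0199)/(2πk) = 0.7517/(2π·0.0147) = 8.139 m·K/W
  R'_expanded polystyrene = ln(0.0617/0.0422)/(2πk) = 0.3799/(2π·0.0301) = 2.009 m·K/W
ΣR = 0.006280 + 8.145×10^-5 + 8.139 + 2.009 = 10.15 m·K/W
Q' = ΔT/ΣR = (279.5 K − 305 K)/10.15 = -2.512 W/m
From the inner boundary to the aerogel blanket/expanded polystyrene interface, ΣR_partial = 8.145 m·K/W.
T_interface = T_in − Q'·ΣR_partial = 279.5 K − (-2.512)(8.145) = 300.0 K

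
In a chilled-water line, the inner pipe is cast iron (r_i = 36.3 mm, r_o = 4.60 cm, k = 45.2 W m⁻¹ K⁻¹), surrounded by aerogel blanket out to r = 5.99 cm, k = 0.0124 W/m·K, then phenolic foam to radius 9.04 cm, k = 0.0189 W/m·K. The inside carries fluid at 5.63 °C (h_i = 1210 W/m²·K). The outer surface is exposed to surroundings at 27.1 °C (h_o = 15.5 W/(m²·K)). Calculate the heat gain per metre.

Treat each layer as a resistance in series:
  R'_conv,in = 1/(2πr h) = 1/(2π·0.0363·1210) = 0.003623 m·K/W
  R'_cast iron = ln(0.0460/0.0363)/(2πk) = 0.2368/(2π·45.2) = 8.339×10^-4 m·K/W
  R'_aerogel blanket = ln(0.0599/0.0460)/(2πk) = 0.2640/(2π·0.0124) = 3.389 m·K/W
  R'_phenolic foam = ln(0.0904/0.0599)/(2πk) = 0.4116/(2π·0.0189) = 3.466 m·K/W
  R'_conv,out = 1/(2πr h) = 1/(2π·0.0904·15.5) = 0.1136 m·K/W
ΣR = 0.003623 + 8.339×10^-4 + 3.389 + 3.466 + 0.1136 = 6.973 m·K/W
Q' = ΔT/ΣR = (5.63 °C − 27.1 °C)/6.973 = -3.08 W/m
(Negative Q' ⇒ heat flows inward; heat gain = 3.08 W/m.)

Q' = 3.08 W/m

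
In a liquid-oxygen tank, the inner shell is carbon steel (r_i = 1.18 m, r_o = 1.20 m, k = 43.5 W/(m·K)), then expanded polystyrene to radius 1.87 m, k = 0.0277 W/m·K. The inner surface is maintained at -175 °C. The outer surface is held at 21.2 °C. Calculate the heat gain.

Series thermal resistances, inner to outer:
  R_carbon steel = (1/1.18 − 1/1.20)/(4πk) = 0.01412/(4π·43.5) = 2.584×10^-5 K/W
  R_expanded polystyrene = (1/1.20 − 1/1.87)/(4πk) = 0.2986/(4π·0.0277) = 0.8578 K/W
ΣR = 2.584×10^-5 + 0.8578 = 0.8578 K/W
Q = ΔT/ΣR = (-175 °C − 21.2 °C)/0.8578 = -229 W
(Negative Q ⇒ heat flows inward; heat gain = 229 W.)

Q = 229 W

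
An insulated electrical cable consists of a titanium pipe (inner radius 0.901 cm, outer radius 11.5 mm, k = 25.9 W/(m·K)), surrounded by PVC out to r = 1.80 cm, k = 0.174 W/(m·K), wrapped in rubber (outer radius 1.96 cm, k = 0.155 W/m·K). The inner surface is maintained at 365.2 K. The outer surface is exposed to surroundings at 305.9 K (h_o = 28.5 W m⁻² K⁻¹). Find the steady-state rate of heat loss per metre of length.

Q' = 75.7 W/m

Series thermal resistances, inner to outer:
  R'_titanium = ln(0.0115/0.00901)/(2πk) = 0.2440/(2π·25.9) = 0.001499 m·K/W
  R'_PVC = ln(0.0180/0.0115)/(2πk) = 0.4480/(2π·0.174) = 0.4098 m·K/W
  R'_rubber = ln(0.0196/0.0180)/(2πk) = 0.08516/(2π·0.155) = 0.08744 m·K/W
  R'_conv,out = 1/(2πr h) = 1/(2π·0.0196·28.5) = 0.2849 m·K/W
ΣR = 0.001499 + 0.4098 + 0.08744 + 0.2849 = 0.7836 m·K/W
Q' = ΔT/ΣR = (365.2 K − 305.9 K)/0.7836 = 75.7 W/m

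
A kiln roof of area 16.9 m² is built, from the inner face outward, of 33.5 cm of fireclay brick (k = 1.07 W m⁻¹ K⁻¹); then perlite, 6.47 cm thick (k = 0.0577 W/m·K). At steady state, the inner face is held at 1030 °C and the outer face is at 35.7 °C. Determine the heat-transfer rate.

Resistance network (inner→outer):
  R_fireclay brick = L/(kA) = 0.335/(1.07·16.9) = 0.01853 K/W
  R_perlite = L/(kA) = 0.0647/(0.0577·16.9) = 0.06635 K/W
ΣR = 0.01853 + 0.06635 = 0.08488 K/W
Q = ΔT/ΣR = (1030 °C − 35.7 °C)/0.08488 = 11700 W

Q = 11700 W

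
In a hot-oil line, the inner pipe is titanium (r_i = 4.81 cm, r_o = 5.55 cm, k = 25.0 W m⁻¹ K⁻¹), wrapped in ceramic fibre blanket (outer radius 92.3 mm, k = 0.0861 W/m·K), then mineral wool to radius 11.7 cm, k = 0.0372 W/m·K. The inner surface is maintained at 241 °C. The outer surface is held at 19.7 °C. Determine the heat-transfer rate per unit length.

Series thermal resistances, inner to outer:
  R'_titanium = ln(0.0555/0.0481)/(2πk) = 0.1431/(2π·25.0) = 9.110×10^-4 m·K/W
  R'_ceramic fibre blanket = ln(0.0923/0.0555)/(2πk) = 0.5087/(2π·0.0861) = 0.9403 m·K/W
  R'_mineral wool = ln(0.117/0.0923)/(2πk) = 0.2371/(2π·0.0372) = 1.015 m·K/W
ΣR = 9.110×10^-4 + 0.9403 + 1.015 = 1.956 m·K/W
Q' = ΔT/ΣR = (241 °C − 19.7 °C)/1.956 = 113 W/m

Q' = 113 W/m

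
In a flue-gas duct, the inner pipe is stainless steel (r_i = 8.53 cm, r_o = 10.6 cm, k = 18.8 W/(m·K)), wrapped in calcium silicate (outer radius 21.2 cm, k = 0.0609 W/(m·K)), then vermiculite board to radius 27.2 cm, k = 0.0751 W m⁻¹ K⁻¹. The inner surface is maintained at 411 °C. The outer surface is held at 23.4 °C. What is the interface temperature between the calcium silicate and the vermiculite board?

T = 111 °C

Resistance network (inner→outer):
  R'_stainless steel = ln(0.106/0.0853)/(2πk) = 0.2173/(2π·18.8) = 0.001839 m·K/W
  R'_calcium silicate = ln(0.212/0.106)/(2πk) = 0.6931/(2π·0.0609) = 1.811 m·K/W
  R'_vermiculite board = ln(0.272/0.212)/(2πk) = 0.2492/(2π·0.0751) = 0.5281 m·K/W
ΣR = 0.001839 + 1.811 + 0.5281 = 2.341 m·K/W
Q' = ΔT/ΣR = (411 °C − 23.4 °C)/2.341 = 165.6 W/m
From the inner boundary to the calcium silicate/vermiculite board interface, ΣR_partial = 1.813 m·K/W.
T_interface = T_in − Q'·ΣR_partial = 411 °C − (165.6)(1.813) = 111 °C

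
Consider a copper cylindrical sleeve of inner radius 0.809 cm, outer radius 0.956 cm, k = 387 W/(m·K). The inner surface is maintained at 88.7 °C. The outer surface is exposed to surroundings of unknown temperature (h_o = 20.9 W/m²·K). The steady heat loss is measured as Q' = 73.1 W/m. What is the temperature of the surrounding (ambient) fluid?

Series resistances:
  R'_copper = ln(0.00956/0.00809)/(2πk) = 0.1670/(2π·387) = 6.866×10^-5 m·K/W
  R'_conv,out = 1/(2πr h) = 1/(2π·0.00956·20.9) = 0.7966 m·K/W
ΣR = 0.7966 m·K/W
ΔT = Q'·ΣR = 73.1 × 0.7966 = 58.23 K
Heat flows outward, so T_out = T_in − ΔT = 88.7 − 58.23 = 30.5 °C

T_out = 30.5 °C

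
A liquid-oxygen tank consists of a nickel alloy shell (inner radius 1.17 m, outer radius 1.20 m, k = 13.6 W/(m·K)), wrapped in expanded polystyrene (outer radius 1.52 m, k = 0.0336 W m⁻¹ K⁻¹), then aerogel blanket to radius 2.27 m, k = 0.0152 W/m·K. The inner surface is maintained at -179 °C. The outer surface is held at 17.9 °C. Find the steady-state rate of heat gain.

Series thermal resistances, inner to outer:
  R_nickel alloy = (1/1.17 − 1/1.20)/(4πk) = 0.02137/(4π·13.6) = 1.250×10^-4 K/W
  R_expanded polystyrene = (1/1.20 − 1/1.52)/(4πk) = 0.1754/(4π·0.0336) = 0.4155 K/W
  R_aerogel blanket = (1/1.52 − 1/2.27)/(4πk) = 0.2174/(4π·0.0152) = 1.138 K/W
ΣR = 1.250×10^-4 + 0.4155 + 1.138 = 1.554 K/W
Q = ΔT/ΣR = (-179 °C − 17.9 °C)/1.554 = -127 W
(Negative Q ⇒ heat flows inward; heat gain = 127 W.)

Q = 127 W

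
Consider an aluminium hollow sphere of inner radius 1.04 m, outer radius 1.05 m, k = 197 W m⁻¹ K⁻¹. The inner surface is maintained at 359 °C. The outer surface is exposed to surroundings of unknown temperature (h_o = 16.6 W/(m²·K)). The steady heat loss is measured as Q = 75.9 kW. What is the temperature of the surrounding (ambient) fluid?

T_out = 28.7 °C

Sum the resistances:
  R_aluminium = (1/1.04 − 1/1.05)/(4πk) = 0.009158/(4π·197) = 3.699×10^-6 K/W
  R_conv,out = 1/(4πr²h) = 1/(4π·1.05²·16.6) = 0.004348 K/W
ΣR = 0.004352 K/W
ΔT = Q·ΣR = 75900 × 0.004352 = 330.3 K
Heat flows outward, so T_out = T_in − ΔT = 359 − 330.3 = 28.7 °C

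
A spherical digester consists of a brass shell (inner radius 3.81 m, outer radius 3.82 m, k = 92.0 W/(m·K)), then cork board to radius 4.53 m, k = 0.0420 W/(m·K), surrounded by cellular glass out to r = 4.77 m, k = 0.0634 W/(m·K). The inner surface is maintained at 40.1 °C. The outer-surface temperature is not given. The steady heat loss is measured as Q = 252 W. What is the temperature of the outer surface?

T_out = 17.0 °C

Sum the resistances:
  R_brass = (1/3.81 − 1/3.82)/(4πk) = 6.871×10^-4/(4π·92.0) = 5.943×10^-7 K/W
  R_cork board = (1/3.82 − 1/4.53)/(4πk) = 0.04103/(4π·0.0420) = 0.07774 K/W
  R_cellular glass = (1/4.53 − 1/4.77)/(4πk) = 0.01111/(4π·0.0634) = 0.01394 K/W
ΣR = 0.09168 K/W
ΔT = Q·ΣR = 252 × 0.09168 = 23.10 K
Heat flows outward, so T_out = T_in − ΔT = 40.1 − 23.10 = 17.0 °C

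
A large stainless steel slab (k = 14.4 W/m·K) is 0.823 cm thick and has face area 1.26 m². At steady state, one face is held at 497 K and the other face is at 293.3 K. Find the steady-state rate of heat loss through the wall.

Q = 4.49×10^5 W

Q = kA·ΔT/L = 14.4 × 1.26 × |497 K − 293.3 K| / 0.00823 = 4.49×10^5 W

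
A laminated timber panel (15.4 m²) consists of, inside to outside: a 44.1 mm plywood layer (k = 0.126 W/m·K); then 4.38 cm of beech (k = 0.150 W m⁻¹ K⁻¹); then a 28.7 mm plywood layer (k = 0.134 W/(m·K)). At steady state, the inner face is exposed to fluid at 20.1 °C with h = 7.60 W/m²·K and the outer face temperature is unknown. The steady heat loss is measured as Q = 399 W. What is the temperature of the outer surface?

T_out = -5.49 °C

Sum the resistances:
  R_conv,in = 1/(hA) = 1/(7.60·15.4) = 0.008544 K/W
  R_plywood = L/(kA) = 0.0441/(0.126·15.4) = 0.02273 K/W
  R_beech = L/(kA) = 0.0438/(0.150·15.4) = 0.01896 K/W
  R_plywood = L/(kA) = 0.0287/(0.134·15.4) = 0.01391 K/W
ΣR = 0.06414 K/W
ΔT = Q·ΣR = 399 × 0.06414 = 25.59 K
Heat flows outward, so T_out = T_in − ΔT = 20.1 − 25.59 = -5.49 °C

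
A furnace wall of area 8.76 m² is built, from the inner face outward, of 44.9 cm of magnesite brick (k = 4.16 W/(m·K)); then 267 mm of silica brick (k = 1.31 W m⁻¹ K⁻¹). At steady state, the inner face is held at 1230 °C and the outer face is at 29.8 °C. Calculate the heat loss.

Q = 33700 W

Resistance network (inner→outer):
  R_magnesite brick = L/(kA) = 0.449/(4.16·8.76) = 0.01232 K/W
  R_silica brick = L/(kA) = 0.267/(1.31·8.76) = 0.02327 K/W
ΣR = 0.01232 + 0.02327 = 0.03559 K/W
Q = ΔT/ΣR = (1230 °C − 29.8 °C)/0.03559 = 33700 W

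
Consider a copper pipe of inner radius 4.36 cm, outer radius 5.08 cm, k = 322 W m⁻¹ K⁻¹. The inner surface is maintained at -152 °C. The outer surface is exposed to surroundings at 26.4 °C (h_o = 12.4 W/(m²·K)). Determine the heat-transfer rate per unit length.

Q' = 706 W/m

Treat each layer as a resistance in series:
  R'_copper = ln(0.0508/0.0436)/(2πk) = 0.1528/(2π·322) = 7.554×10^-5 m·K/W
  R'_conv,out = 1/(2πr h) = 1/(2π·0.0508·12.4) = 0.2527 m·K/W
ΣR = 7.554×10^-5 + 0.2527 = 0.2528 m·K/W
Q' = ΔT/ΣR = (-152 °C − 26.4 °C)/0.2528 = -706 W/m
(Negative Q' ⇒ heat flows inward; heat gain = 706 W/m.)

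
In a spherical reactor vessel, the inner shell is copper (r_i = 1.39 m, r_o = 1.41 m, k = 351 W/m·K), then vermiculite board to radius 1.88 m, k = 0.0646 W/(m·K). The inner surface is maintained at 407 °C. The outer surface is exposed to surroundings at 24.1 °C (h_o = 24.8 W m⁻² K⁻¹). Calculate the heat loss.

Q = 1750 W

Treat each layer as a resistance in series:
  R_copper = (1/1.39 − 1/1.41)/(4πk) = 0.01020/(4π·351) = 2.314×10^-6 K/W
  R_vermiculite board = (1/1.41 − 1/1.88)/(4πk) = 0.1773/(4π·0.0646) = 0.2184 K/W
  R_conv,out = 1/(4πr²h) = 1/(4π·1.88²·24.8) = 9.079×10^-4 K/W
ΣR = 2.314×10^-6 + 0.2184 + 9.079×10^-4 = 0.2193 K/W
Q = ΔT/ΣR = (407 °C − 24.1 °C)/0.2193 = 1750 W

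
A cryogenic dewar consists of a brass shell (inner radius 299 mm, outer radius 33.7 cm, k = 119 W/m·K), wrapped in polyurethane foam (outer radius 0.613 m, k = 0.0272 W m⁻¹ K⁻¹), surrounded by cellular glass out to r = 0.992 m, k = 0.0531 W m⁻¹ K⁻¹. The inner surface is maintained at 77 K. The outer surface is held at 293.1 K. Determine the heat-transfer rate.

Treat each layer as a resistance in series:
  R_brass = (1/0.299 − 1/0.337)/(4πk) = 0.3771/(4π·119) = 2.522×10^-4 K/W
  R_polyurethane foam = (1/0.337 − 1/0.613)/(4πk) = 1.336/(4π·0.0272) = 3.909 K/W
  R_cellular glass = (1/0.613 − 1/0.992)/(4πk) = 0.6233/(4π·0.0531) = 0.9340 K/W
ΣR = 2.522×10^-4 + 3.909 + 0.9340 = 4.843 K/W
Q = ΔT/ΣR = (77 K − 293.1 K)/4.843 = -44.6 W
(Negative Q ⇒ heat flows inward; heat gain = 44.6 W.)

Q = 44.6 W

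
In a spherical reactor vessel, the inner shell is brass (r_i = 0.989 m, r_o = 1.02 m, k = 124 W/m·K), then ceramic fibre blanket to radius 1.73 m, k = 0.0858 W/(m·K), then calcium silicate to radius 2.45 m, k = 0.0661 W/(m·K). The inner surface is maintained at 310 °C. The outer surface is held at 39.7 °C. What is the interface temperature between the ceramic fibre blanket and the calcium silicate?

Treat each layer as a resistance in series:
  R_brass = (1/0.989 − 1/1.02)/(4πk) = 0.03073/(4π·124) = 1.972×10^-5 K/W
  R_ceramic fibre blanket = (1/1.02 − 1/1.73)/(4πk) = 0.4024/(4π·0.0858) = 0.3732 K/W
  R_calcium silicate = (1/1.73 − 1/2.45)/(4πk) = 0.1699/(4π·0.0661) = 0.2045 K/W
ΣR = 1.972×10^-5 + 0.3732 + 0.2045 = 0.5777 K/W
Q = ΔT/ΣR = (310 °C − 39.7 °C)/0.5777 = 467.9 W
From the inner boundary to the ceramic fibre blanket/calcium silicate interface, ΣR_partial = 0.3732 K/W.
T_interface = T_in − Q·ΣR_partial = 310 °C − (467.9)(0.3732) = 135 °C

T = 135 °C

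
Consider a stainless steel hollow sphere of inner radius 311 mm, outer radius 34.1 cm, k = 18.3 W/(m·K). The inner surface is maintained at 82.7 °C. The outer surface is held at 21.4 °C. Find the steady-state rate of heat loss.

Q = 4πk·ΔT/(1/r₁ − 1/r₂) = 4π × 18.3 × 61.3 / (1/0.311 − 1/0.341) = 49800 W

Q = 49.8 kW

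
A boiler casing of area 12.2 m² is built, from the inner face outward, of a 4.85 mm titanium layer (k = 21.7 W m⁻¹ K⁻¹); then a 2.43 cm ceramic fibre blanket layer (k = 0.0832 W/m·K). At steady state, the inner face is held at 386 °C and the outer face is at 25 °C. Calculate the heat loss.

Treat each layer as a resistance in series:
  R_titanium = L/(kA) = 0.00485/(21.7·12.2) = 1.832×10^-5 K/W
  R_ceramic fibre blanket = L/(kA) = 0.0243/(0.0832·12.2) = 0.02394 K/W
ΣR = 1.832×10^-5 + 0.02394 = 0.02396 K/W
Q = ΔT/ΣR = (386 °C − 25 °C)/0.02396 = 15100 W

Q = 15.1 kW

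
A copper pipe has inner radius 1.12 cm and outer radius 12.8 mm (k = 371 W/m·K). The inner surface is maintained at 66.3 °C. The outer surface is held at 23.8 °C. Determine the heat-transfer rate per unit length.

Q' = 2πk·ΔT/ln(r₂/r₁) = 2π × 371 × 42.5 / ln(0.0128/0.0112) = 7.42×10^5 W/m

Q' = 742 kW/m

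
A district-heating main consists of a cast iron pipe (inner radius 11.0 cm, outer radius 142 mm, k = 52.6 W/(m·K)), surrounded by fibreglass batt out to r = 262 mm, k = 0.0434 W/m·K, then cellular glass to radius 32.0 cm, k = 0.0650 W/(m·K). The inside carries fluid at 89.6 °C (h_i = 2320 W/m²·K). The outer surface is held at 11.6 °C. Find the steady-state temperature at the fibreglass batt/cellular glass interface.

T = 25.6 °C

Series thermal resistances, inner to outer:
  R'_conv,in = 1/(2πr h) = 1/(2π·0.110·2320) = 6.236×10^-4 m·K/W
  R'_cast iron = ln(0.142/0.110)/(2πk) = 0.2553/(2π·52.6) = 7.726×10^-4 m·K/W
  R'_fibreglass batt = ln(0.262/0.142)/(2πk) = 0.6125/(2π·0.0434) = 2.246 m·K/W
  R'_cellular glass = ln(0.320/0.262)/(2πk) = 0.2000/(2π·0.0650) = 0.4896 m·K/W
ΣR = 6.236×10^-4 + 7.726×10^-4 + 2.246 + 0.4896 = 2.737 m·K/W
Q' = ΔT/ΣR = (89.6 °C − 11.6 °C)/2.737 = 28.50 W/m
From the inner boundary to the fibreglass batt/cellular glass interface, ΣR_partial = 2.247 m·K/W.
T_interface = T_in − Q'·ΣR_partial = 89.6 °C − (28.50)(2.247) = 25.6 °C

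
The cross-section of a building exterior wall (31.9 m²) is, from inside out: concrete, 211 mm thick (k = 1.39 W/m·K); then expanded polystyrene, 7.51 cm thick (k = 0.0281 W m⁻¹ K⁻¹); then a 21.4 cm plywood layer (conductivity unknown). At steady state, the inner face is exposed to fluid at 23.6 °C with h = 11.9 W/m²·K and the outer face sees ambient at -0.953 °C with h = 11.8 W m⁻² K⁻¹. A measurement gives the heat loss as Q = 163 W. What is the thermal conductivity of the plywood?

k = 0.118 W/m·K

ΣR = ΔT/Q = |23.6 − -0.953|/163 = 0.1506 K/W
Known resistances:
  R_conv,in = 1/(hA) = 1/(11.9·31.9) = 0.002634 K/W
  R_concrete = L/(kA) = 0.211/(1.39·31.9) = 0.004759 K/W
  R_expanded polystyrene = L/(kA) = 0.0751/(0.0281·31.9) = 0.08378 K/W
  R_conv,out = 1/(hA) = 1/(11.8·31.9) = 0.002657 K/W
R_plywood = ΣR − ΣR_known = 0.1506 − 0.09383 = 0.05677 K/W
L/(kA) = 0.05677 ⇒ k = 0.214/(0.05677·31.9) = 0.118 W/m·K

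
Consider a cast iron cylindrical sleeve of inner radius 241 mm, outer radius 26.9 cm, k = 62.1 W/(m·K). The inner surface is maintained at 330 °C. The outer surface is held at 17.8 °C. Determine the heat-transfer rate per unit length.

Q' = 1.11×10^6 W/m

Q' = 2πk·ΔT/ln(r₂/r₁) = 2π × 62.1 × 312.2 / ln(0.269/0.241) = 1.11×10^6 W/m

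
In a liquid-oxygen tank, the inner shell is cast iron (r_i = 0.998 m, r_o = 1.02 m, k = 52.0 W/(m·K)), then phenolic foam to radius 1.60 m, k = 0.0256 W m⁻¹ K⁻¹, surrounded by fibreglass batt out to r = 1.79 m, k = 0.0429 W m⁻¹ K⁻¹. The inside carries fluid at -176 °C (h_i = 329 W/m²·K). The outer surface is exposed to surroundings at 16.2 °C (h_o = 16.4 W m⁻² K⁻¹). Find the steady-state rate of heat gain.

Q = 156 W

Series thermal resistances, inner to outer:
  R_conv,in = 1/(4πr²h) = 1/(4π·0.998²·329) = 2.428×10^-4 K/W
  R_cast iron = (1/0.998 − 1/1.02)/(4πk) = 0.02161/(4π·52.0) = 3.307×10^-5 K/W
  R_phenolic foam = (1/1.02 − 1/1.60)/(4πk) = 0.3554/(4π·0.0256) = 1.105 K/W
  R_fibreglass batt = (1/1.60 − 1/1.79)/(4πk) = 0.06634/(4π·0.0429) = 0.1231 K/W
  R_conv,out = 1/(4πr²h) = 1/(4π·1.79²·16.4) = 0.001514 K/W
ΣR = 2.428×10^-4 + 3.307×10^-5 + 1.105 + 0.1231 + 0.001514 = 1.230 K/W
Q = ΔT/ΣR = (-176 °C − 16.2 °C)/1.230 = -156 W
(Negative Q ⇒ heat flows inward; heat gain = 156 W.)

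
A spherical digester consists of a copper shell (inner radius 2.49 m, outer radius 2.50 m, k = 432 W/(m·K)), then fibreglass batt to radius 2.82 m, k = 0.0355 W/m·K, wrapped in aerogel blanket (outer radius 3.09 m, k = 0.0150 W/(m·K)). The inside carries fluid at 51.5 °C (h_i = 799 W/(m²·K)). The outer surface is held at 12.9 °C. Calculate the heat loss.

Treat each layer as a resistance in series:
  R_conv,in = 1/(4πr²h) = 1/(4π·2.49²·799) = 1.606×10^-5 K/W
  R_copper = (1/2.49 − 1/2.50)/(4πk) = 0.001606/(4π·432) = 2.959×10^-7 K/W
  R_fibreglass batt = (1/2.50 − 1/2.82)/(4πk) = 0.04539/(4π·0.0355) = 0.1017 K/W
  R_aerogel blanket = (1/2.82 − 1/3.09)/(4πk) = 0.03099/(4π·0.0150) = 0.1644 K/W
ΣR = 1.606×10^-5 + 2.959×10^-7 + 0.1017 + 0.1644 = 0.2661 K/W
Q = ΔT/ΣR = (51.5 °C − 12.9 °C)/0.2661 = 145 W

Q = 145 W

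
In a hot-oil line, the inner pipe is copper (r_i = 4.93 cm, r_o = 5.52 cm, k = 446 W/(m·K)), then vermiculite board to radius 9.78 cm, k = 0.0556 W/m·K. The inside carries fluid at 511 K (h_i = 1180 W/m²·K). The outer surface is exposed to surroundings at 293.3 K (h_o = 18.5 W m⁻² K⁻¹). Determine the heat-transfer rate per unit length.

Series thermal resistances, inner to outer:
  R'_conv,in = 1/(2πr h) = 1/(2π·0.0493·1180) = 0.002736 m·K/W
  R'_copper = ln(0.0552/0.0493)/(2πk) = 0.1130/(2π·446) = 4.034×10^-5 m·K/W
  R'_vermiculite board = ln(0.0978/0.0552)/(2πk) = 0.5720/(2π·0.0556) = 1.637 m·K/W
  R'_conv,out = 1/(2πr h) = 1/(2π·0.0978·18.5) = 0.08796 m·K/W
ΣR = 0.002736 + 4.034×10^-5 + 1.637 + 0.08796 = 1.728 m·K/W
Q' = ΔT/ΣR = (511 K − 293.3 K)/1.728 = 126 W/m

Q' = 126 W/m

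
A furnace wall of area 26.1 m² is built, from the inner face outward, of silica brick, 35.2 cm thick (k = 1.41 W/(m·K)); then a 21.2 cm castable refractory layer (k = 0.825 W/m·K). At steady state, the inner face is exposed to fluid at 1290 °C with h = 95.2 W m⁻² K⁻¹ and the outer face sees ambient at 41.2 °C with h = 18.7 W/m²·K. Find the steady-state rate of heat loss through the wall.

Q = 57.1 kW

Series thermal resistances, inner to outer:
  R_conv,in = 1/(hA) = 1/(95.2·26.1) = 4.025×10^-4 K/W
  R_silica brick = L/(kA) = 0.352/(1.41·26.1) = 0.009565 K/W
  R_castable refractory = L/(kA) = 0.212/(0.825·26.1) = 0.009846 K/W
  R_conv,out = 1/(hA) = 1/(18.7·26.1) = 0.002049 K/W
ΣR = 4.025×10^-4 + 0.009565 + 0.009846 + 0.002049 = 0.02186 K/W
Q = ΔT/ΣR = (1290 °C − 41.2 °C)/0.02186 = 57100 W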